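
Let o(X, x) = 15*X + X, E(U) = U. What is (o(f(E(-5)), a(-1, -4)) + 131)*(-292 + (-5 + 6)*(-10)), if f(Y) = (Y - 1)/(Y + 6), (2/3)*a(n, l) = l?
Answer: -10570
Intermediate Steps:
a(n, l) = 3*l/2
f(Y) = (-1 + Y)/(6 + Y)
o(X, x) = 16*X
(o(f(E(-5)), a(-1, -4)) + 131)*(-292 + (-5 + 6)*(-10)) = (16*((-1 - 5)/(6 - 5)) + 131)*(-292 + (-5 + 6)*(-10)) = (16*(-6/1) + 131)*(-292 + 1*(-10)) = (16*(1*(-6)) + 131)*(-292 - 10) = (16*(-6) + 131)*(-302) = (-96 + 131)*(-302) = 35*(-302) = -10570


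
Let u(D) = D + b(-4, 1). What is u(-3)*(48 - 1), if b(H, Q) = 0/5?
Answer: -141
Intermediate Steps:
b(H, Q) = 0 (b(H, Q) = 0*(1/5) = 0)
u(D) = D (u(D) = D + 0 = D)
u(-3)*(48 - 1) = -3*(48 - 1) = -3*47 = -141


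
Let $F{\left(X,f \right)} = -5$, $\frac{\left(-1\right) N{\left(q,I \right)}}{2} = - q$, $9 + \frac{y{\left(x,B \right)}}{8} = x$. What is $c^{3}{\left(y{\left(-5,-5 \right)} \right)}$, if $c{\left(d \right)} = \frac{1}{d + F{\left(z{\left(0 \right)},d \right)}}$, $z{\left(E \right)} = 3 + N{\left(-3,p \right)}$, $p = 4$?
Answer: $- \frac{1}{1601613} \approx -6.2437 \cdot 10^{-7}$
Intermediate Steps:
$y{\left(x,B \right)} = -72 + 8 x$
$N{\left(q,I \right)} = 2 q$ ($N{\left(q,I \right)} = - 2 \left(- q\right) = 2 q$)
$z{\left(E \right)} = -3$ ($z{\left(E \right)} = 3 + 2 \left(-3\right) = 3 - 6 = -3$)
$c{\left(d \right)} = \frac{1}{-5 + d}$ ($c{\left(d \right)} = \frac{1}{d - 5} = \frac{1}{-5 + d}$)
$c^{3}{\left(y{\left(-5,-5 \right)} \right)} = \left(\frac{1}{-5 + \left(-72 + 8 \left(-5\right)\right)}\right)^{3} = \left(\frac{1}{-5 - 112}\right)^{3} = \left(\frac{1}{-117}\right)^{3} = \left(- \frac{1}{117}\right)^{3} = - \frac{1}{1601613}$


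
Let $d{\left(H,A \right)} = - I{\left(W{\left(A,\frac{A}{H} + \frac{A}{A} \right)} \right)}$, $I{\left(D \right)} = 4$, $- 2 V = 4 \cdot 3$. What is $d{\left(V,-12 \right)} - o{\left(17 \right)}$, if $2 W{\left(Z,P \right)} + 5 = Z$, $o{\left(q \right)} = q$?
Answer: $-21$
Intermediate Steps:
$V = -6$ ($V = - \frac{4 \cdot 3}{2} = \left(- \frac{1}{2}\right) 12 = -6$)
$W{\left(Z,P \right)} = - \frac{5}{2} + \frac{Z}{2}$
$d{\left(H,A \right)} = -4$ ($d{\left(H,A \right)} = \left(-1\right) 4 = -4$)
$d{\left(V,-12 \right)} - o{\left(17 \right)} = -4 - 17 = -21$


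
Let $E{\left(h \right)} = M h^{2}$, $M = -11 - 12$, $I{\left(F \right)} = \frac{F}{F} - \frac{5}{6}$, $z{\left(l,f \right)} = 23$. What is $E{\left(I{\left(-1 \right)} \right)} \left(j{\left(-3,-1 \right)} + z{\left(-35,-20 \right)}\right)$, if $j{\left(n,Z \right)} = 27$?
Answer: $- \frac{575}{18} \approx -31.944$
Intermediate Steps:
$I{\left(F \right)} = \frac{1}{6}$ ($I{\left(F \right)} = 1 - \frac{5}{6} = \frac{1}{6}$)
$M = -23$
$E{\left(h \right)} = - 23 h^{2}$
$E{\left(I{\left(-1 \right)} \right)} \left(j{\left(-3,-1 \right)} + z{\left(-35,-20 \right)}\right) = - \frac{23}{36} \left(27 + 23\right) = \left(-23\right) \frac{1}{36} \cdot 50 = \left(- \frac{23}{36}\right) 50 = - \frac{575}{18}$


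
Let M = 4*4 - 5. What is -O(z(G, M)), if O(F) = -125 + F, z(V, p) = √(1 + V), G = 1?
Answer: 125 - √2 ≈ 123.59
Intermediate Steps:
M = 11 (M = 16 - 5 = 11)
-O(z(G, M)) = -(-125 + √(1 + 1)) = -(-125 + √2) = 125 - √2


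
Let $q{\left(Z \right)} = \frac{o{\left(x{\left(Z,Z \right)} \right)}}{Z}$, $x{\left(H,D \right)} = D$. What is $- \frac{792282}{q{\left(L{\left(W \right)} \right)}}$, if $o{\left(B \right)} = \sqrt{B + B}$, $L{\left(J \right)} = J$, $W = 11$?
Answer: $- 396141 \sqrt{22} \approx -1.8581 \cdot 10^{6}$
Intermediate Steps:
$o{\left(B \right)} = \sqrt{2} \sqrt{B}$ ($o{\left(B \right)} = \sqrt{2 B} = \sqrt{2} \sqrt{B}$)
$q{\left(Z \right)} = \frac{\sqrt{2}}{\sqrt{Z}}$ ($q{\left(Z \right)} = \frac{\sqrt{2} \sqrt{Z}}{Z} = \frac{\sqrt{2}}{\sqrt{Z}}$)
$- \frac{792282}{q{\left(L{\left(W \right)} \right)}} = - \frac{792282}{\sqrt{2} \frac{1}{\sqrt{11}}} = - \frac{792282}{\sqrt{2} \frac{\sqrt{11}}{11}} = - \frac{792282}{\frac{1}{11} \sqrt{22}} = - 792282 \frac{\sqrt{22}}{2} = - 396141 \sqrt{22}$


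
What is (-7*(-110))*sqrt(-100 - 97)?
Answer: 770*I*sqrt(197) ≈ 10807.0*I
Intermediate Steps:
(-7*(-110))*sqrt(-100 - 97) = 770*sqrt(-197) = 770*(I*sqrt(197)) = 770*I*sqrt(197)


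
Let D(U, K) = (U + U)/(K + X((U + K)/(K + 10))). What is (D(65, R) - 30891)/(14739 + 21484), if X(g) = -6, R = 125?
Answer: -3675899/4310537 ≈ -0.85277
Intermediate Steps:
D(U, K) = 2*U/(-6 + K) (D(U, K) = (U + U)/(K - 6) = (2*U)/(-6 + K) = 2*U/(-6 + K))
(D(65, R) - 30891)/(14739 + 21484) = (2*65/(-6 + 125) - 30891)/(14739 + 21484) = (2*65/119 - 30891)/36223 = (2*65*(1/119) - 30891)*(1/36223) = (130/119 - 30891)*(1/36223) = -3675899/119*1/36223 = -3675899/4310537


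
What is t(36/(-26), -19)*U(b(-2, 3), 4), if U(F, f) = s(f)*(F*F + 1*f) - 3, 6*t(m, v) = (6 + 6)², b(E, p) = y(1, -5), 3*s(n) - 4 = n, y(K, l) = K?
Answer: 248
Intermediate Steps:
s(n) = 4/3 + n/3
b(E, p) = 1
t(m, v) = 24 (t(m, v) = (6 + 6)²/6 = (⅙)*12² = (⅙)*144 = 24)
U(F, f) = -3 + (4/3 + f/3)*(f + F²) (U(F, f) = (4/3 + f/3)*(F*F + 1*f) - 3 = (4/3 + f/3)*(F² + f) - 3 = (4/3 + f/3)*(f + F²) - 3 = -3 + (4/3 + f/3)*(f + F²))
t(36/(-26), -19)*U(b(-2, 3), 4) = 24*(-3 + (⅓)*4*(4 + 4) + (⅓)*1²*(4 + 4)) = 24*(-3 + (⅓)*4*8 + (⅓)*1*8) = 24*(-3 + 32/3 + 8/3) = 24*(31/3) = 248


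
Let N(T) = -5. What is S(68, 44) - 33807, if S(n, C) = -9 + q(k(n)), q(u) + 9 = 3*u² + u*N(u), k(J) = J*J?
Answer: 64087183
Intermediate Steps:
k(J) = J²
q(u) = -9 - 5*u + 3*u² (q(u) = -9 + (3*u² + u*(-5)) = -9 + (3*u² - 5*u) = -9 + (-5*u + 3*u²) = -9 - 5*u + 3*u²)
S(n, C) = -18 - 5*n² + 3*n⁴ (S(n, C) = -9 + (-9 - 5*n² + 3*(n²)²) = -9 + (-9 - 5*n² + 3*n⁴) = -18 - 5*n² + 3*n⁴)
S(68, 44) - 33807 = (-18 - 5*68² + 3*68⁴) - 33807 = (-18 - 5*4624 + 3*21381376) - 33807 = (-18 - 23120 + 64144128) - 33807 = 64120990 - 33807 = 64087183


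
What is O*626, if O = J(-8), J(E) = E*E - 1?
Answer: 39438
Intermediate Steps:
J(E) = -1 + E² (J(E) = E² - 1 = -1 + E²)
O = 63 (O = -1 + (-8)² = -1 + 64 = 63)
O*626 = 63*626 = 39438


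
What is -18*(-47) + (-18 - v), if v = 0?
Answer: 828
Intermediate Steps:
-18*(-47) + (-18 - v) = -18*(-47) + (-18 - 1*0) = 846 + (-18 + 0) = 846 - 18 = 828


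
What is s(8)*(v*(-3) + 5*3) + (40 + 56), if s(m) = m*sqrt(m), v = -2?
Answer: 96 + 336*sqrt(2) ≈ 571.18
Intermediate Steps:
s(m) = m**(3/2)
s(8)*(v*(-3) + 5*3) + (40 + 56) = 8**(3/2)*(-2*(-3) + 5*3) + (40 + 56) = (16*sqrt(2))*(6 + 15) + 96 = (16*sqrt(2))*21 + 96 = 336*sqrt(2) + 96 = 96 + 336*sqrt(2)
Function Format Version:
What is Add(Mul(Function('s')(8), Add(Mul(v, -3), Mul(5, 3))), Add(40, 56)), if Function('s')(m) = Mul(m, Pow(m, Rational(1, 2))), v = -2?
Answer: Add(96, Mul(336, Pow(2, Rational(1, 2)))) ≈ 571.18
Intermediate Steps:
Function('s')(m) = Pow(m, Rational(3, 2))
Add(Mul(Function('s')(8), Add(Mul(v, -3), Mul(5, 3))), Add(40, 56)) = Add(Mul(Pow(8, Rational(3, 2)), Add(Mul(-2, -3), Mul(5, 3))), Add(40, 56)) = Add(Mul(Mul(16, Pow(2, Rational(1, 2))), Add(6, 15)), 96) = Add(Mul(Mul(16, Pow(2, Rational(1, 2))), 21), 96) = Add(Mul(336, Pow(2, Rational(1, 2))), 96) = Add(96, Mul(336, Pow(2, Rational(1, 2))))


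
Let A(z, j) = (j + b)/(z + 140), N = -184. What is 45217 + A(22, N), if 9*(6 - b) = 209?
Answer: 65924575/1458 ≈ 45216.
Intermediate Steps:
b = -155/9 (b = 6 - 1/9*209 = 6 - 209/9 = -155/9 ≈ -17.222)
A(z, j) = (-155/9 + j)/(140 + z) (A(z, j) = (j - 155/9)/(z + 140) = (-155/9 + j)/(140 + z))
45217 + A(22, N) = 45217 + (-155/9 - 184)/(140 + 22) = 45217 - 1811/9/162 = 45217 + (1/162)*(-1811/9) = 45217 - 1811/1458 = 65924575/1458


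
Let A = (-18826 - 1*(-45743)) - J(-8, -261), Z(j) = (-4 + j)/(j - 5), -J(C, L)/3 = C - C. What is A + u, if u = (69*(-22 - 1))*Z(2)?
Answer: 25859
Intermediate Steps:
J(C, L) = 0 (J(C, L) = -3*(C - C) = -3*0 = 0)
Z(j) = (-4 + j)/(-5 + j)
u = -1058 (u = (69*(-22 - 1))*((-4 + 2)/(-5 + 2)) = (69*(-23))*(-2/(-3)) = -(-529)*(-2) = -1587*⅔ = -1058)
A = 26917 (A = (-18826 - 1*(-45743)) - 1*0 = (-18826 + 45743) + 0 = 26917 + 0 = 26917)
A + u = 26917 - 1058 = 25859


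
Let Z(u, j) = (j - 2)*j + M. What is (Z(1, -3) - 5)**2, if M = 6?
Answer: 256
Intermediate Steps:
Z(u, j) = 6 + j*(-2 + j) (Z(u, j) = (j - 2)*j + 6 = (-2 + j)*j + 6 = j*(-2 + j) + 6 = 6 + j*(-2 + j))
(Z(1, -3) - 5)**2 = ((6 + (-3)**2 - 2*(-3)) - 5)**2 = ((6 + 9 + 6) - 5)**2 = (21 - 5)**2 = 16**2 = 256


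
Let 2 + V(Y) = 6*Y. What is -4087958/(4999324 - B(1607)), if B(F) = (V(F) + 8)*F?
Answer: 291997/750358 ≈ 0.38914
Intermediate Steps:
V(Y) = -2 + 6*Y
B(F) = F*(6 + 6*F) (B(F) = ((-2 + 6*F) + 8)*F = (6 + 6*F)*F = F*(6 + 6*F))
-4087958/(4999324 - B(1607)) = -4087958/(4999324 - 6*1607*(1 + 1607)) = -4087958/(4999324 - 6*1607*1608) = -4087958/(4999324 - 1*15504336) = -4087958/(4999324 - 15504336) = -4087958/(-10505012) = -4087958*(-1/10505012) = 291997/750358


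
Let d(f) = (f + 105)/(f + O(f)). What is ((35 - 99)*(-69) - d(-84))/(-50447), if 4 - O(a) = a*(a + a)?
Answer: -62671893/715943824 ≈ -0.087537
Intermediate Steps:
O(a) = 4 - 2*a**2 (O(a) = 4 - a*(a + a) = 4 - a*2*a = 4 - 2*a**2)
d(f) = (105 + f)/(4 + f - 2*f**2) (d(f) = (f + 105)/(f + (4 - 2*f**2)) = (105 + f)/(4 + f - 2*f**2))
((35 - 99)*(-69) - d(-84))/(-50447) = ((35 - 99)*(-69) - (105 - 84)/(4 - 84 - 2*(-84)**2))/(-50447) = (-64*(-69) - 21/(4 - 84 - 2*7056))*(-1/50447) = (4416 - 21/(4 - 84 - 14112))*(-1/50447) = (4416 - 21/(-14192))*(-1/50447) = (4416 - (-1)*21/14192)*(-1/50447) = (4416 - 1*(-21/14192))*(-1/50447) = (4416 + 21/14192)*(-1/50447) = (62671893/14192)*(-1/50447) = -62671893/715943824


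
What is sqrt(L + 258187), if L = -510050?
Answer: I*sqrt(251863) ≈ 501.86*I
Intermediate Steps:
sqrt(L + 258187) = sqrt(-510050 + 258187) = sqrt(-251863) = I*sqrt(251863)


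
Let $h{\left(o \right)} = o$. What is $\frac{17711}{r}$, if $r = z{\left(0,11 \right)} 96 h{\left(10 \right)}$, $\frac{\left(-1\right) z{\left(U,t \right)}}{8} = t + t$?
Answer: $- \frac{17711}{168960} \approx -0.10482$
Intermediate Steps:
$z{\left(U,t \right)} = - 16 t$ ($z{\left(U,t \right)} = - 8 \left(t + t\right) = - 8 \cdot 2 t = - 16 t$)
$r = -168960$ ($r = \left(-16\right) 11 \cdot 96 \cdot 10 = \left(-176\right) 96 \cdot 10 = \left(-16896\right) 10 = -168960$)
$\frac{17711}{r} = \frac{17711}{-168960} = 17711 \left(- \frac{1}{168960}\right) = - \frac{17711}{168960}$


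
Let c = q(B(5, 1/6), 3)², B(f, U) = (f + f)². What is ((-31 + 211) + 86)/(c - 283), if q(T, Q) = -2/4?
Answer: -1064/1131 ≈ -0.94076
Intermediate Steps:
B(f, U) = 4*f² (B(f, U) = (2*f)² = 4*f²)
q(T, Q) = -½ (q(T, Q) = -2*¼ = -½)
c = ¼ (c = (-½)² = ¼ ≈ 0.25000)
((-31 + 211) + 86)/(c - 283) = ((-31 + 211) + 86)/(¼ - 283) = (180 + 86)/(-1131/4) = 266*(-4/1131) = -1064/1131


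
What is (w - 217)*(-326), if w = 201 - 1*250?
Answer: 86716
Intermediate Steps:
w = -49 (w = 201 - 250 = -49)
(w - 217)*(-326) = (-49 - 217)*(-326) = -266*(-326) = 86716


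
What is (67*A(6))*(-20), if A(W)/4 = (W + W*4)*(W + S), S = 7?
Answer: -2090400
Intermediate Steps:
A(W) = 20*W*(7 + W) (A(W) = 4*((W + W*4)*(W + 7)) = 4*((W + 4*W)*(7 + W)) = 4*((5*W)*(7 + W)) = 4*(5*W*(7 + W)) = 20*W*(7 + W))
(67*A(6))*(-20) = (67*(20*6*(7 + 6)))*(-20) = (67*(20*6*13))*(-20) = (67*1560)*(-20) = 104520*(-20) = -2090400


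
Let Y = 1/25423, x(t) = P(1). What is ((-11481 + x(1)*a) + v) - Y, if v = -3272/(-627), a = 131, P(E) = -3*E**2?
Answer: -189191000725/15940221 ≈ -11869.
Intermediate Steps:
x(t) = -3 (x(t) = -3*1**2 = -3*1 = -3)
v = 3272/627 (v = -3272*(-1/627) = 3272/627 ≈ 5.2185)
Y = 1/25423 ≈ 3.9334e-5
((-11481 + x(1)*a) + v) - Y = ((-11481 - 3*131) + 3272/627) - 1*1/25423 = ((-11481 - 393) + 3272/627) - 1/25423 = (-11874 + 3272/627) - 1/25423 = -7441726/627 - 1/25423 = -189191000725/15940221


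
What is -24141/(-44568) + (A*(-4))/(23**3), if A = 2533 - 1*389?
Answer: -47653/292008 ≈ -0.16319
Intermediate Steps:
A = 2144 (A = 2533 - 389 = 2144)
-24141/(-44568) + (A*(-4))/(23**3) = -24141/(-44568) + (2144*(-4))/(23**3) = -24141*(-1/44568) - 8576/12167 = 13/24 - 8576*1/12167 = 13/24 - 8576/12167 = -47653/292008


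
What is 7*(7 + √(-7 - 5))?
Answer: 49 + 14*I*√3 ≈ 49.0 + 24.249*I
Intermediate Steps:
7*(7 + √(-7 - 5)) = 7*(7 + √(-12)) = 7*(7 + 2*I*√3) = 49 + 14*I*√3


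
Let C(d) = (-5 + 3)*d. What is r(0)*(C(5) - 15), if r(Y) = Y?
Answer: 0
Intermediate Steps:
C(d) = -2*d
r(0)*(C(5) - 15) = 0*(-2*5 - 15) = 0*(-10 - 15) = 0*(-25) = 0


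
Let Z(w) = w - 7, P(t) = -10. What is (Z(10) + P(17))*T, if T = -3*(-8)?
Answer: -168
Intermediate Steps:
T = 24
Z(w) = -7 + w
(Z(10) + P(17))*T = ((-7 + 10) - 10)*24 = (3 - 10)*24 = -7*24 = -168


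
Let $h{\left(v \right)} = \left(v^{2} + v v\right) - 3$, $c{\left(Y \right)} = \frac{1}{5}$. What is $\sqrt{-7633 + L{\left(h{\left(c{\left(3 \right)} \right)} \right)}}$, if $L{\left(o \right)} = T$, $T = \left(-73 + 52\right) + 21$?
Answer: $i \sqrt{7633} \approx 87.367 i$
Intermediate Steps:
$c{\left(Y \right)} = \frac{1}{5}$
$h{\left(v \right)} = -3 + 2 v^{2}$ ($h{\left(v \right)} = \left(v^{2} + v^{2}\right) - 3 = 2 v^{2} - 3 = -3 + 2 v^{2}$)
$T = 0$ ($T = -21 + 21 = 0$)
$L{\left(o \right)} = 0$
$\sqrt{-7633 + L{\left(h{\left(c{\left(3 \right)} \right)} \right)}} = \sqrt{-7633 + 0} = \sqrt{-7633} = i \sqrt{7633}$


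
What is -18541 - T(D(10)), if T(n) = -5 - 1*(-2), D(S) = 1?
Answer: -18538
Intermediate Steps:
T(n) = -3 (T(n) = -5 + 2 = -3)
-18541 - T(D(10)) = -18541 - 1*(-3) = -18541 + 3 = -18538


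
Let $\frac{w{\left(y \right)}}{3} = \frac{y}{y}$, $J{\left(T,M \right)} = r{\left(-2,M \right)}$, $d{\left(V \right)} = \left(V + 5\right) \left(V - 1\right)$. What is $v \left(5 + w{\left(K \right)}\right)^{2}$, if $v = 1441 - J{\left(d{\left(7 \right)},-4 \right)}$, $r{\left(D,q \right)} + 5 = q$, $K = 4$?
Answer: $92800$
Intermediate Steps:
$d{\left(V \right)} = \left(-1 + V\right) \left(5 + V\right)$ ($d{\left(V \right)} = \left(5 + V\right) \left(-1 + V\right) = \left(-1 + V\right) \left(5 + V\right)$)
$r{\left(D,q \right)} = -5 + q$
$J{\left(T,M \right)} = -5 + M$
$w{\left(y \right)} = 3$ ($w{\left(y \right)} = 3 \frac{y}{y} = 3 \cdot 1 = 3$)
$v = 1450$ ($v = 1441 - \left(-5 - 4\right) = 1441 - -9 = 1441 + 9 = 1450$)
$v \left(5 + w{\left(K \right)}\right)^{2} = 1450 \left(5 + 3\right)^{2} = 1450 \cdot 8^{2} = 1450 \cdot 64 = 92800$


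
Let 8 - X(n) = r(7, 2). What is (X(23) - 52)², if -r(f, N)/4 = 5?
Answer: 576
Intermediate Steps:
r(f, N) = -20 (r(f, N) = -4*5 = -20)
X(n) = 28 (X(n) = 8 - 1*(-20) = 8 + 20 = 28)
(X(23) - 52)² = (28 - 52)² = (-24)² = 576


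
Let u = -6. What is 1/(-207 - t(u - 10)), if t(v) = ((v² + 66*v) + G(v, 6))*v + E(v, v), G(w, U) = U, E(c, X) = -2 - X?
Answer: -1/12925 ≈ -7.7369e-5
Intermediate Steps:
t(v) = -2 - v + v*(6 + v² + 66*v) (t(v) = ((v² + 66*v) + 6)*v + (-2 - v) = (6 + v² + 66*v)*v + (-2 - v) = v*(6 + v² + 66*v) + (-2 - v) = -2 - v + v*(6 + v² + 66*v))
1/(-207 - t(u - 10)) = 1/(-207 - (-2 + (-6 - 10)³ + 5*(-6 - 10) + 66*(-6 - 10)²)) = 1/(-207 - (-2 + (-16)³ + 5*(-16) + 66*(-16)²)) = 1/(-207 - (-2 - 4096 - 80 + 66*256)) = 1/(-207 - (-2 - 4096 - 80 + 16896)) = 1/(-207 - 1*12718) = 1/(-207 - 12718) = 1/(-12925) = -1/12925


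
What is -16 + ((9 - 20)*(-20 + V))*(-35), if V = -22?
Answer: -16186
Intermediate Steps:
-16 + ((9 - 20)*(-20 + V))*(-35) = -16 + ((9 - 20)*(-20 - 22))*(-35) = -16 - 11*(-42)*(-35) = -16 + 462*(-35) = -16 - 16170 = -16186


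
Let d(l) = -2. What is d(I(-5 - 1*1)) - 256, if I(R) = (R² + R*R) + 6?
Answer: -258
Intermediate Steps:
I(R) = 6 + 2*R² (I(R) = (R² + R²) + 6 = 2*R² + 6 = 6 + 2*R²)
d(I(-5 - 1*1)) - 256 = -2 - 256 = -258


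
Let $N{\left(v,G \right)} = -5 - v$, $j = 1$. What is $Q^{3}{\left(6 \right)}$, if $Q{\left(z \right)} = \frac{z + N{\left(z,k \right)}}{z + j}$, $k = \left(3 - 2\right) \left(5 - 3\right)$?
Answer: $- \frac{125}{343} \approx -0.36443$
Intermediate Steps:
$k = 2$ ($k = 1 \cdot 2 = 2$)
$Q{\left(z \right)} = - \frac{5}{1 + z}$ ($Q{\left(z \right)} = \frac{z - \left(5 + z\right)}{z + 1} = - \frac{5}{1 + z}$)
$Q^{3}{\left(6 \right)} = \left(- \frac{5}{1 + 6}\right)^{3} = \left(- \frac{5}{7}\right)^{3} = - \frac{125}{343}$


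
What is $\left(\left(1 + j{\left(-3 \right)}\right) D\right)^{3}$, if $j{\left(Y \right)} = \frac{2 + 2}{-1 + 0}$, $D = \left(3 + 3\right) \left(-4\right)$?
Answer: $373248$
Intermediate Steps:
$D = -24$ ($D = 6 \left(-4\right) = -24$)
$j{\left(Y \right)} = -4$ ($j{\left(Y \right)} = \frac{4}{-1} = 4 \left(-1\right) = -4$)
$\left(\left(1 + j{\left(-3 \right)}\right) D\right)^{3} = \left(\left(1 - 4\right) \left(-24\right)\right)^{3} = \left(\left(-3\right) \left(-24\right)\right)^{3} = 72^{3} = 373248$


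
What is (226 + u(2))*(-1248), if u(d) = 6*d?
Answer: -297024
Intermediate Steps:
(226 + u(2))*(-1248) = (226 + 6*2)*(-1248) = (226 + 12)*(-1248) = 238*(-1248) = -297024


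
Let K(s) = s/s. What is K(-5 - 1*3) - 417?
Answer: -416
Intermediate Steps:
K(s) = 1
K(-5 - 1*3) - 417 = 1 - 417 = -416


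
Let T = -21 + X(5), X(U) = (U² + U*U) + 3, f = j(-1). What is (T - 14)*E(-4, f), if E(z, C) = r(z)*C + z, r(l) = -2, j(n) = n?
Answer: -36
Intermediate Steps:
f = -1
X(U) = 3 + 2*U² (X(U) = (U² + U²) + 3 = 2*U² + 3 = 3 + 2*U²)
E(z, C) = z - 2*C (E(z, C) = -2*C + z = z - 2*C)
T = 32 (T = -21 + (3 + 2*5²) = -21 + (3 + 2*25) = -21 + (3 + 50) = -21 + 53 = 32)
(T - 14)*E(-4, f) = (32 - 14)*(-4 - 2*(-1)) = 18*(-4 + 2) = 18*(-2) = -36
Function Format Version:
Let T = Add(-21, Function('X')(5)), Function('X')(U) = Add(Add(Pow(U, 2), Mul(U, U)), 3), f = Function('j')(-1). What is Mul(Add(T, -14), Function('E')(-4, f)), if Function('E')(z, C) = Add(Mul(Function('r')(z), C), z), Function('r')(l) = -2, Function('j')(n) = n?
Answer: -36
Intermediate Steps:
f = -1
Function('X')(U) = Add(3, Mul(2, Pow(U, 2))) (Function('X')(U) = Add(Add(Pow(U, 2), Pow(U, 2)), 3) = Add(Mul(2, Pow(U, 2)), 3) = Add(3, Mul(2, Pow(U, 2))))
Function('E')(z, C) = Add(z, Mul(-2, C)) (Function('E')(z, C) = Add(Mul(-2, C), z) = Add(z, Mul(-2, C)))
T = 32 (T = Add(-21, Add(3, Mul(2, Pow(5, 2)))) = Add(-21, Add(3, Mul(2, 25))) = Add(-21, Add(3, 50)) = Add(-21, 53) = 32)
Mul(Add(T, -14), Function('E')(-4, f)) = Mul(Add(32, -14), Add(-4, Mul(-2, -1))) = Mul(18, Add(-4, 2)) = Mul(18, -2) = -36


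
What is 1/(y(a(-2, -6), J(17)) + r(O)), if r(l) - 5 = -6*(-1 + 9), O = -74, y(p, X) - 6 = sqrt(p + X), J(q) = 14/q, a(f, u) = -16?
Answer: -629/23531 - I*sqrt(4386)/23531 ≈ -0.026731 - 0.0028145*I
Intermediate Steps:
y(p, X) = 6 + sqrt(X + p) (y(p, X) = 6 + sqrt(p + X) = 6 + sqrt(X + p))
r(l) = -43 (r(l) = 5 - 6*(-1 + 9) = 5 - 6*8 = 5 - 48 = -43)
1/(y(a(-2, -6), J(17)) + r(O)) = 1/((6 + sqrt(14/17 - 16)) - 43) = 1/((6 + sqrt(-258/17)) - 43) = 1/((6 + I*sqrt(4386)/17) - 43) = 1/(-37 + I*sqrt(4386)/17)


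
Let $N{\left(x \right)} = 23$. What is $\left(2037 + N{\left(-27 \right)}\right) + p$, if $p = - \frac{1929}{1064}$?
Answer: $\frac{2189911}{1064} \approx 2058.2$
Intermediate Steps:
$p = - \frac{1929}{1064}$ ($p = \left(-1929\right) \frac{1}{1064} = - \frac{1929}{1064} \approx -1.813$)
$\left(2037 + N{\left(-27 \right)}\right) + p = \left(2037 + 23\right) - \frac{1929}{1064} = 2060 - \frac{1929}{1064} = \frac{2189911}{1064}$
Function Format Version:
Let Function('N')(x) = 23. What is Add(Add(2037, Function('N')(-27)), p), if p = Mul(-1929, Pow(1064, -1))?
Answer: Rational(2189911, 1064) ≈ 2058.2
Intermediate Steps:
p = Rational(-1929, 1064) (p = Mul(-1929, Rational(1, 1064)) = Rational(-1929, 1064) ≈ -1.8130)
Add(Add(2037, Function('N')(-27)), p) = Add(Add(2037, 23), Rational(-1929, 1064)) = Add(2060, Rational(-1929, 1064)) = Rational(2189911, 1064)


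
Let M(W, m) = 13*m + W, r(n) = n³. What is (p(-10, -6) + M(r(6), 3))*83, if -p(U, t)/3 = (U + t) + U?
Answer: 27639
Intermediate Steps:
p(U, t) = -6*U - 3*t (p(U, t) = -3*((U + t) + U) = -3*(t + 2*U) = -6*U - 3*t)
M(W, m) = W + 13*m
(p(-10, -6) + M(r(6), 3))*83 = ((-6*(-10) - 3*(-6)) + (6³ + 13*3))*83 = ((60 + 18) + (216 + 39))*83 = (78 + 255)*83 = 333*83 = 27639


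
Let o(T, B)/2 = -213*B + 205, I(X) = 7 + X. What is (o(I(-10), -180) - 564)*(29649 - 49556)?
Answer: -1523403082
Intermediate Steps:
o(T, B) = 410 - 426*B (o(T, B) = 2*(-213*B + 205) = 2*(205 - 213*B) = 410 - 426*B)
(o(I(-10), -180) - 564)*(29649 - 49556) = ((410 - 426*(-180)) - 564)*(29649 - 49556) = ((410 + 76680) - 564)*(-19907) = (77090 - 564)*(-19907) = 76526*(-19907) = -1523403082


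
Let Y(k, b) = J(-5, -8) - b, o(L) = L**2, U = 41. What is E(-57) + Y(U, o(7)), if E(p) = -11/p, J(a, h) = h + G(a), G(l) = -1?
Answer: -3295/57 ≈ -57.807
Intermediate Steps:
J(a, h) = -1 + h (J(a, h) = h - 1 = -1 + h)
Y(k, b) = -9 - b (Y(k, b) = (-1 - 8) - b = -9 - b)
E(-57) + Y(U, o(7)) = -11/(-57) + (-9 - 1*7**2) = -11*(-1/57) + (-9 - 1*49) = 11/57 + (-9 - 49) = 11/57 - 58 = -3295/57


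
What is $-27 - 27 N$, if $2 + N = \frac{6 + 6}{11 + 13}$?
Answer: $\frac{27}{2} \approx 13.5$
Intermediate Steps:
$N = - \frac{3}{2}$ ($N = -2 + \frac{6 + 6}{11 + 13} = -2 + \frac{12}{24} = -2 + 12 \cdot \frac{1}{24} = -2 + \frac{1}{2} = - \frac{3}{2} \approx -1.5$)
$-27 - 27 N = -27 - - \frac{81}{2} = -27 + \frac{81}{2} = \frac{27}{2}$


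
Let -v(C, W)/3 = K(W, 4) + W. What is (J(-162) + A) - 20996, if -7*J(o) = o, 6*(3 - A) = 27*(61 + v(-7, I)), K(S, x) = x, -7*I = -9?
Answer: -21173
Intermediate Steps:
I = 9/7 (I = -1/7*(-9) = 9/7 ≈ 1.2857)
v(C, W) = -12 - 3*W (v(C, W) = -3*(4 + W) = -12 - 3*W)
A = -1401/7 (A = 3 - 9*(61 + (-12 - 3*9/7))/2 = 3 - 9*(61 + (-12 - 27/7))/2 = 3 - 9*(61 - 111/7)/2 = 3 - 9*316/(2*7) = 3 - 1/6*8532/7 = 3 - 1422/7 = -1401/7 ≈ -200.14)
J(o) = -o/7
(J(-162) + A) - 20996 = (-1/7*(-162) - 1401/7) - 20996 = (162/7 - 1401/7) - 20996 = -177 - 20996 = -21173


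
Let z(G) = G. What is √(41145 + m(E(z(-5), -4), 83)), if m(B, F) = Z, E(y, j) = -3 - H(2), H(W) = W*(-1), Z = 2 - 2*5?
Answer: √41137 ≈ 202.82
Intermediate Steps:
Z = -8 (Z = 2 - 10 = -8)
H(W) = -W
E(y, j) = -1 (E(y, j) = -3 - (-1)*2 = -3 - 1*(-2) = -3 + 2 = -1)
m(B, F) = -8
√(41145 + m(E(z(-5), -4), 83)) = √(41145 - 8) = √41137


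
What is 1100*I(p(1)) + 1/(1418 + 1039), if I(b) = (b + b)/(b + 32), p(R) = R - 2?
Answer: -5405369/76167 ≈ -70.967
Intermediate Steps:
p(R) = -2 + R
I(b) = 2*b/(32 + b) (I(b) = (2*b)/(32 + b) = 2*b/(32 + b))
1100*I(p(1)) + 1/(1418 + 1039) = 1100*(2*(-2 + 1)/(32 + (-2 + 1))) + 1/(1418 + 1039) = 1100*(2*(-1)/(32 - 1)) + 1/2457 = 1100*(2*(-1)/31) + 1/2457 = 1100*(2*(-1)*(1/31)) + 1/2457 = 1100*(-2/31) + 1/2457 = -2200/31 + 1/2457 = -5405369/76167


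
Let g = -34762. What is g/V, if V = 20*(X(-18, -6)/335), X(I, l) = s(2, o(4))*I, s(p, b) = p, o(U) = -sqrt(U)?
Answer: 1164527/72 ≈ 16174.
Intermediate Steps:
X(I, l) = 2*I
V = -144/67 (V = 20*((2*(-18))/335) = 20*(-36*1/335) = 20*(-36/335) = -144/67 ≈ -2.1493)
g/V = -34762/(-144/67) = -34762*(-67/144) = 1164527/72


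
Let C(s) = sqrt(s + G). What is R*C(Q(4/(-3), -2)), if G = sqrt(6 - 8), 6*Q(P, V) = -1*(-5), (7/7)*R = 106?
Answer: 53*sqrt(30 + 36*I*sqrt(2))/3 ≈ 117.91 + 67.381*I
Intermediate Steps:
R = 106
Q(P, V) = 5/6 (Q(P, V) = (-1*(-5))/6 = (1/6)*5 = 5/6)
G = I*sqrt(2) (G = sqrt(-2) = I*sqrt(2) ≈ 1.4142*I)
C(s) = sqrt(s + I*sqrt(2))
R*C(Q(4/(-3), -2)) = 106*sqrt(5/6 + I*sqrt(2))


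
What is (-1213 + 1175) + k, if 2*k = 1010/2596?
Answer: -98143/2596 ≈ -37.805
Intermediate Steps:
k = 505/2596 (k = (1010/2596)/2 = (1010*(1/2596))/2 = (½)*(505/1298) = 505/2596 ≈ 0.19453)
(-1213 + 1175) + k = (-1213 + 1175) + 505/2596 = -38 + 505/2596 = -98143/2596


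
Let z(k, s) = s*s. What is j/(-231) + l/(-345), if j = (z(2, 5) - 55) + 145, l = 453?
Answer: -48106/26565 ≈ -1.8109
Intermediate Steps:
z(k, s) = s²
j = 115 (j = (5² - 55) + 145 = (25 - 55) + 145 = -30 + 145 = 115)
j/(-231) + l/(-345) = 115/(-231) + 453/(-345) = 115*(-1/231) + 453*(-1/345) = -115/231 - 151/115 = -48106/26565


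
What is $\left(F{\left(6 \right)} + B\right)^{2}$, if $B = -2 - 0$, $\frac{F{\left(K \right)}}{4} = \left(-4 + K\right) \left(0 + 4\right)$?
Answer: $900$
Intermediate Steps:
$F{\left(K \right)} = -64 + 16 K$ ($F{\left(K \right)} = 4 \left(-4 + K\right) \left(0 + 4\right) = 4 \left(-4 + K\right) 4 = 4 \left(-16 + 4 K\right) = -64 + 16 K$)
$B = -2$ ($B = -2 + 0 = -2$)
$\left(F{\left(6 \right)} + B\right)^{2} = \left(\left(-64 + 16 \cdot 6\right) - 2\right)^{2} = \left(\left(-64 + 96\right) - 2\right)^{2} = \left(32 - 2\right)^{2} = 30^{2} = 900$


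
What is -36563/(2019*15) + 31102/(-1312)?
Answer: -494947363/19866960 ≈ -24.913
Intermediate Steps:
-36563/(2019*15) + 31102/(-1312) = -36563/30285 + 31102*(-1/1312) = -36563*1/30285 - 15551/656 = -36563/30285 - 15551/656 = -494947363/19866960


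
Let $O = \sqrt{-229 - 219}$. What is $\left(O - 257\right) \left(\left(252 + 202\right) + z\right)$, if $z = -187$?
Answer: $-68619 + 2136 i \sqrt{7} \approx -68619.0 + 5651.3 i$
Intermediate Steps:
$O = 8 i \sqrt{7}$ ($O = \sqrt{-448} = 8 i \sqrt{7} \approx 21.166 i$)
$\left(O - 257\right) \left(\left(252 + 202\right) + z\right) = \left(8 i \sqrt{7} - 257\right) \left(\left(252 + 202\right) - 187\right) = \left(-257 + 8 i \sqrt{7}\right) \left(454 - 187\right) = \left(-257 + 8 i \sqrt{7}\right) 267 = -68619 + 2136 i \sqrt{7}$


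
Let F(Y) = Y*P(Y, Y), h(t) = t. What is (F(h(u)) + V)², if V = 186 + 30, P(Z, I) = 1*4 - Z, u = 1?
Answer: 47961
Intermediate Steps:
P(Z, I) = 4 - Z
V = 216
F(Y) = Y*(4 - Y)
(F(h(u)) + V)² = (1*(4 - 1*1) + 216)² = (1*(4 - 1) + 216)² = (1*3 + 216)² = (3 + 216)² = 219² = 47961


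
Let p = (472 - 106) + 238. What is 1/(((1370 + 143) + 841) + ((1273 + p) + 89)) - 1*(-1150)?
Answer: 4968001/4320 ≈ 1150.0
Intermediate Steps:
p = 604 (p = 366 + 238 = 604)
1/(((1370 + 143) + 841) + ((1273 + p) + 89)) - 1*(-1150) = 1/(((1370 + 143) + 841) + ((1273 + 604) + 89)) - 1*(-1150) = 1/((1513 + 841) + (1877 + 89)) + 1150 = 1/(2354 + 1966) + 1150 = 1/4320 + 1150 = 4968001/4320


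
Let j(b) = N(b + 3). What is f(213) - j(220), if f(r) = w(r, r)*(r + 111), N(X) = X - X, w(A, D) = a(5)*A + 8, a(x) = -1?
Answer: -66420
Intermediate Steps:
w(A, D) = 8 - A (w(A, D) = -A + 8 = 8 - A)
N(X) = 0
f(r) = (8 - r)*(111 + r) (f(r) = (8 - r)*(r + 111) = (8 - r)*(111 + r))
j(b) = 0
f(213) - j(220) = (8 - 1*213)*(111 + 213) - 1*0 = (8 - 213)*324 + 0 = -205*324 + 0 = -66420 + 0 = -66420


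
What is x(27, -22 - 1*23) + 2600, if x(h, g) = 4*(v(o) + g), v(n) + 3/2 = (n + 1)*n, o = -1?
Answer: 2414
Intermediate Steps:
v(n) = -3/2 + n*(1 + n) (v(n) = -3/2 + (n + 1)*n = -3/2 + (1 + n)*n = -3/2 + n*(1 + n))
x(h, g) = -6 + 4*g (x(h, g) = 4*((-3/2 - 1 + (-1)²) + g) = 4*((-3/2 - 1 + 1) + g) = 4*(-3/2 + g) = -6 + 4*g)
x(27, -22 - 1*23) + 2600 = (-6 + 4*(-22 - 1*23)) + 2600 = (-6 + 4*(-22 - 23)) + 2600 = (-6 + 4*(-45)) + 2600 = (-6 - 180) + 2600 = -186 + 2600 = 2414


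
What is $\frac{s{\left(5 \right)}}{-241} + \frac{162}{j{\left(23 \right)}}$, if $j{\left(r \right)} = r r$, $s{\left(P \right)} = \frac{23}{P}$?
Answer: $\frac{183043}{637445} \approx 0.28715$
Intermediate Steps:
$j{\left(r \right)} = r^{2}$
$\frac{s{\left(5 \right)}}{-241} + \frac{162}{j{\left(23 \right)}} = \frac{23 \cdot \frac{1}{5}}{-241} + \frac{162}{23^{2}} = 23 \cdot \frac{1}{5} \left(- \frac{1}{241}\right) + \frac{162}{529} = \frac{23}{5} \left(- \frac{1}{241}\right) + 162 \cdot \frac{1}{529} = - \frac{23}{1205} + \frac{162}{529} = \frac{183043}{637445}$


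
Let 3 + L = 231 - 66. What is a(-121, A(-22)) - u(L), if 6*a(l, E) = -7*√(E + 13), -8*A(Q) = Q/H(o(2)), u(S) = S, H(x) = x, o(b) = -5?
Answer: -162 - 7*√1245/60 ≈ -166.12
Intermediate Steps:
L = 162 (L = -3 + (231 - 66) = -3 + 165 = 162)
A(Q) = Q/40 (A(Q) = -Q/(8*(-5)) = -Q*(-1)/(8*5) = -(-1)*Q/40 = Q/40)
a(l, E) = -7*√(13 + E)/6 (a(l, E) = (-7*√(E + 13))/6 = (-7*√(13 + E))/6 = -7*√(13 + E)/6)
a(-121, A(-22)) - u(L) = -7*√(13 + (1/40)*(-22))/6 - 1*162 = -7*√(13 - 11/20)/6 - 162 = -7*√1245/60 - 162 = -162 - 7*√1245/60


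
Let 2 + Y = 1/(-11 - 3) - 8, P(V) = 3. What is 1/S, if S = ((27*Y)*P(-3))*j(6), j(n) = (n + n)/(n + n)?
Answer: -14/11421 ≈ -0.0012258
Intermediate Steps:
j(n) = 1 (j(n) = (2*n)/((2*n)) = (2*n)*(1/(2*n)) = 1)
Y = -141/14 (Y = -2 + (1/(-11 - 3) - 8) = -2 + (1/(-14) - 8) = -2 + (-1/14 - 8) = -2 - 113/14 = -141/14 ≈ -10.071)
S = -11421/14 (S = ((27*(-141/14))*3)*1 = -3807/14*3*1 = -11421/14*1 = -11421/14 ≈ -815.79)
1/S = 1/(-11421/14) = -14/11421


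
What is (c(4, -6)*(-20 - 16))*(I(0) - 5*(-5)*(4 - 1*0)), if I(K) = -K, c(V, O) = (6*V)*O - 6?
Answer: 540000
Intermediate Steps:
c(V, O) = -6 + 6*O*V (c(V, O) = 6*O*V - 6 = -6 + 6*O*V)
(c(4, -6)*(-20 - 16))*(I(0) - 5*(-5)*(4 - 1*0)) = ((-6 + 6*(-6)*4)*(-20 - 16))*(-1*0 - 5*(-5)*(4 - 1*0)) = ((-6 - 144)*(-36))*(0 - (-25)*(4 + 0)) = (-150*(-36))*(0 - (-25)*4) = 5400*(0 - 1*(-100)) = 5400*(0 + 100) = 5400*100 = 540000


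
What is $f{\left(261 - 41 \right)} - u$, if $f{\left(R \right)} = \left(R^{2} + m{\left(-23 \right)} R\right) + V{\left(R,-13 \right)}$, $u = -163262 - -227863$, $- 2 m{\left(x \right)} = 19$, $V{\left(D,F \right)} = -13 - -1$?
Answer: $-18303$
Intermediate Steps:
$V{\left(D,F \right)} = -12$ ($V{\left(D,F \right)} = -13 + 1 = -12$)
$m{\left(x \right)} = - \frac{19}{2}$ ($m{\left(x \right)} = \left(- \frac{1}{2}\right) 19 = - \frac{19}{2}$)
$u = 64601$ ($u = -163262 + 227863 = 64601$)
$f{\left(R \right)} = -12 + R^{2} - \frac{19 R}{2}$ ($f{\left(R \right)} = \left(R^{2} - \frac{19 R}{2}\right) - 12 = -12 + R^{2} - \frac{19 R}{2}$)
$f{\left(261 - 41 \right)} - u = \left(-12 + \left(261 - 41\right)^{2} - \frac{19 \left(261 - 41\right)}{2}\right) - 64601 = \left(-12 + 220^{2} - 2090\right) - 64601 = \left(-12 + 48400 - 2090\right) - 64601 = 46298 - 64601 = -18303$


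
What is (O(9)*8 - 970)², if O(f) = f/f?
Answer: 925444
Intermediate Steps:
O(f) = 1
(O(9)*8 - 970)² = (1*8 - 970)² = (8 - 970)² = (-962)² = 925444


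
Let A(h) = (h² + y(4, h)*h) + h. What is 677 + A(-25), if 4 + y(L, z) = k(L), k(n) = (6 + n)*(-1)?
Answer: 1627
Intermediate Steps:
k(n) = -6 - n
y(L, z) = -10 - L (y(L, z) = -4 + (-6 - L) = -10 - L)
A(h) = h² - 13*h (A(h) = (h² + (-10 - 1*4)*h) + h = (h² + (-10 - 4)*h) + h = (h² - 14*h) + h = h² - 13*h)
677 + A(-25) = 677 - 25*(-13 - 25) = 677 - 25*(-38) = 677 + 950 = 1627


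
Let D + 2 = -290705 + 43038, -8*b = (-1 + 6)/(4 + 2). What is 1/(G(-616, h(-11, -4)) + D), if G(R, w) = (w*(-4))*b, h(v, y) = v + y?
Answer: -4/990701 ≈ -4.0375e-6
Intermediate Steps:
b = -5/48 (b = -(-1 + 6)/(8*(4 + 2)) = -5/(8*6) = -⅛*⅚ = -5/48 ≈ -0.10417)
G(R, w) = 5*w/12 (G(R, w) = (w*(-4))*(-5/48) = -4*w*(-5/48) = 5*w/12)
D = -247669 (D = -2 + (-290705 + 43038) = -2 - 247667 = -247669)
1/(G(-616, h(-11, -4)) + D) = 1/(5*(-11 - 4)/12 - 247669) = 1/((5/12)*(-15) - 247669) = 1/(-25/4 - 247669) = 1/(-990701/4) = -4/990701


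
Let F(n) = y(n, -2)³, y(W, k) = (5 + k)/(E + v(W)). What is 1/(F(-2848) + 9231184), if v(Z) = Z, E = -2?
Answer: 857375000/7914586381999999 ≈ 1.0833e-7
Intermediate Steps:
y(W, k) = (5 + k)/(-2 + W)
F(n) = 27/(-2 + n)³ (F(n) = ((5 - 2)/(-2 + n))³ = (3/(-2 + n))³ = 27/(-2 + n)³)
1/(F(-2848) + 9231184) = 1/(27/(-2 - 2848)³ + 9231184) = 1/(27/(-2850)³ + 9231184) = 1/(27*(-1/23149125000) + 9231184) = 1/(-1/857375000 + 9231184) = 1/(7914586381999999/857375000) = 857375000/7914586381999999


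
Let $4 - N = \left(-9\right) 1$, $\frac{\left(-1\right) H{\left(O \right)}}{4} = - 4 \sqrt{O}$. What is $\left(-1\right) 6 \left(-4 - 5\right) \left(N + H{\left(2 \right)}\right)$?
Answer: $702 + 864 \sqrt{2} \approx 1923.9$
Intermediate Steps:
$H{\left(O \right)} = 16 \sqrt{O}$ ($H{\left(O \right)} = - 4 \left(- 4 \sqrt{O}\right) = 16 \sqrt{O}$)
$N = 13$ ($N = 4 - \left(-9\right) 1 = 4 - -9 = 4 + 9 = 13$)
$\left(-1\right) 6 \left(-4 - 5\right) \left(N + H{\left(2 \right)}\right) = \left(-1\right) 6 \left(-4 - 5\right) \left(13 + 16 \sqrt{2}\right) = - 6 \left(-4 - 5\right) \left(13 + 16 \sqrt{2}\right) = \left(-6\right) \left(-9\right) \left(13 + 16 \sqrt{2}\right) = 54 \left(13 + 16 \sqrt{2}\right) = 702 + 864 \sqrt{2}$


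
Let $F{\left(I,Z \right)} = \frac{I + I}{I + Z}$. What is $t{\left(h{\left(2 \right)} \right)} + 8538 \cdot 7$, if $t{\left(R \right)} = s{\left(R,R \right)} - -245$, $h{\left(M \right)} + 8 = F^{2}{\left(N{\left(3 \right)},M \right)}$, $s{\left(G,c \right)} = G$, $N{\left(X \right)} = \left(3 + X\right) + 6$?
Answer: $\frac{2940291}{49} \approx 60006.0$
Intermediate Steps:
$N{\left(X \right)} = 9 + X$
$F{\left(I,Z \right)} = \frac{2 I}{I + Z}$
$h{\left(M \right)} = -8 + \frac{576}{\left(12 + M\right)^{2}}$ ($h{\left(M \right)} = -8 + \left(\frac{2 \left(9 + 3\right)}{\left(9 + 3\right) + M}\right)^{2} = -8 + \left(2 \cdot 12 \frac{1}{12 + M}\right)^{2} = -8 + \left(\frac{24}{12 + M}\right)^{2} = -8 + \frac{576}{\left(12 + M\right)^{2}}$)
$t{\left(R \right)} = 245 + R$ ($t{\left(R \right)} = R - -245 = R + 245 = 245 + R$)
$t{\left(h{\left(2 \right)} \right)} + 8538 \cdot 7 = \left(245 - \left(8 - \frac{576}{\left(12 + 2\right)^{2}}\right)\right) + 8538 \cdot 7 = \left(245 - \left(8 - \frac{576}{196}\right)\right) + 59766 = \left(245 + \left(-8 + 576 \cdot \frac{1}{196}\right)\right) + 59766 = \left(245 + \left(-8 + \frac{144}{49}\right)\right) + 59766 = \left(245 - \frac{248}{49}\right) + 59766 = \frac{11757}{49} + 59766 = \frac{2940291}{49}$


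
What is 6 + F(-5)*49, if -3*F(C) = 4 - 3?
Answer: -31/3 ≈ -10.333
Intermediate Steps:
F(C) = -1/3 (F(C) = -(4 - 3)/3 = -1/3*1 = -1/3)
6 + F(-5)*49 = 6 - 1/3*49 = 6 - 49/3 = -31/3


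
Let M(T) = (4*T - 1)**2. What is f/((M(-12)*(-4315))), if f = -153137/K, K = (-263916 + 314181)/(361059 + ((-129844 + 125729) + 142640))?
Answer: 25501598336/173587077825 ≈ 0.14691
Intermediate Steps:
M(T) = (-1 + 4*T)**2
K = 16755/166528 (K = 50265/(361059 + (-4115 + 142640)) = 50265/(361059 + 138525) = 50265/499584 = 50265*(1/499584) = 16755/166528 ≈ 0.10061)
f = -25501598336/16755 (f = -153137/16755/166528 = -153137*166528/16755 = -25501598336/16755 ≈ -1.5220e+6)
f/((M(-12)*(-4315))) = -25501598336*(-1/(4315*(-1 + 4*(-12))**2))/16755 = -25501598336*(-1/(4315*(-1 - 48)**2))/16755 = -25501598336/(16755*((-49)**2*(-4315))) = -25501598336/(16755*(2401*(-4315))) = -25501598336/16755/(-10360315) = -25501598336/16755*(-1/10360315) = 25501598336/173587077825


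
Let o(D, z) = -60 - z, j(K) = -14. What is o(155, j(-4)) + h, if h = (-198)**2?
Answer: 39158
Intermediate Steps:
h = 39204
o(155, j(-4)) + h = (-60 - 1*(-14)) + 39204 = (-60 + 14) + 39204 = -46 + 39204 = 39158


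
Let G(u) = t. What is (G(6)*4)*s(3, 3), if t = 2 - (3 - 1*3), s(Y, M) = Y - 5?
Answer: -16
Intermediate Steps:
s(Y, M) = -5 + Y
t = 2 (t = 2 - (3 - 3) = 2 - 1*0 = 2 + 0 = 2)
G(u) = 2
(G(6)*4)*s(3, 3) = (2*4)*(-5 + 3) = 8*(-2) = -16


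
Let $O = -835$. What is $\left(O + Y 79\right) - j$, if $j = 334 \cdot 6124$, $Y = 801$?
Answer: $-1982972$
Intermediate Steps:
$j = 2045416$
$\left(O + Y 79\right) - j = \left(-835 + 801 \cdot 79\right) - 2045416 = \left(-835 + 63279\right) - 2045416 = 62444 - 2045416 = -1982972$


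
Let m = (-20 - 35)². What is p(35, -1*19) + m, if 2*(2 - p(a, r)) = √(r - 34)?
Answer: 3027 - I*√53/2 ≈ 3027.0 - 3.6401*I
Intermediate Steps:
p(a, r) = 2 - √(-34 + r)/2 (p(a, r) = 2 - √(r - 34)/2 = 2 - √(-34 + r)/2)
m = 3025 (m = (-55)² = 3025)
p(35, -1*19) + m = (2 - √(-34 - 1*19)/2) + 3025 = (2 - √(-34 - 19)/2) + 3025 = (2 - I*√53/2) + 3025 = 3027 - I*√53/2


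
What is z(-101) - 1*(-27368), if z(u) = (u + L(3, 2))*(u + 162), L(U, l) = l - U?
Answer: 21146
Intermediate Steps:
z(u) = (-1 + u)*(162 + u) (z(u) = (u + (2 - 1*3))*(u + 162) = (u + (2 - 3))*(162 + u) = (u - 1)*(162 + u) = (-1 + u)*(162 + u))
z(-101) - 1*(-27368) = (-162 + (-101)² + 161*(-101)) - 1*(-27368) = (-162 + 10201 - 16261) + 27368 = -6222 + 27368 = 21146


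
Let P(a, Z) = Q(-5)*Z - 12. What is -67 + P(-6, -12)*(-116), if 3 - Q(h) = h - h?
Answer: 5501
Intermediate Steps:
Q(h) = 3 (Q(h) = 3 - (h - h) = 3 - 1*0 = 3 + 0 = 3)
P(a, Z) = -12 + 3*Z (P(a, Z) = 3*Z - 12 = -12 + 3*Z)
-67 + P(-6, -12)*(-116) = -67 + (-12 + 3*(-12))*(-116) = -67 + (-12 - 36)*(-116) = -67 - 48*(-116) = -67 + 5568 = 5501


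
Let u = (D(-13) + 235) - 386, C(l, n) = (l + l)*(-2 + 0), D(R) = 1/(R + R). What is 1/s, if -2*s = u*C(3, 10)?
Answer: -13/11781 ≈ -0.0011035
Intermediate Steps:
D(R) = 1/(2*R)
C(l, n) = -4*l (C(l, n) = (2*l)*(-2) = -4*l)
u = -3927/26 (u = ((½)/(-13) + 235) - 386 = ((½)*(-1/13) + 235) - 386 = (-1/26 + 235) - 386 = 6109/26 - 386 = -3927/26 ≈ -151.04)
s = -11781/13 (s = -(-3927)*(-4*3)/52 = -(-3927)*(-12)/52 = -½*23562/13 = -11781/13 ≈ -906.23)
1/s = 1/(-11781/13) = -13/11781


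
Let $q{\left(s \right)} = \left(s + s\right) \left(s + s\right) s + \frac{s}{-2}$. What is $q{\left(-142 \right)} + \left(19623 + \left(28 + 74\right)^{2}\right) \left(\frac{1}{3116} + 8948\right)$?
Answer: $\frac{801524082767}{3116} \approx 2.5723 \cdot 10^{8}$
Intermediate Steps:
$q{\left(s \right)} = 4 s^{3} - \frac{s}{2}$ ($q{\left(s \right)} = 2 s 2 s s + s \left(- \frac{1}{2}\right) = 4 s^{2} s - \frac{s}{2} = 4 s^{3} - \frac{s}{2}$)
$q{\left(-142 \right)} + \left(19623 + \left(28 + 74\right)^{2}\right) \left(\frac{1}{3116} + 8948\right) = \left(4 \left(-142\right)^{3} - -71\right) + \left(19623 + \left(28 + 74\right)^{2}\right) \left(\frac{1}{3116} + 8948\right) = \left(4 \left(-2863288\right) + 71\right) + \left(19623 + 102^{2}\right) \left(\frac{1}{3116} + 8948\right) = \left(-11453152 + 71\right) + \left(19623 + 10404\right) \frac{27881969}{3116} = -11453081 + 30027 \cdot \frac{27881969}{3116} = -11453081 + \frac{837211883163}{3116} = \frac{801524082767}{3116}$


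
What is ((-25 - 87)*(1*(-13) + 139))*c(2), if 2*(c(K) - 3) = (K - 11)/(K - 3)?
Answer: -105840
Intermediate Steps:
c(K) = 3 + (-11 + K)/(2*(-3 + K)) (c(K) = 3 + ((K - 11)/(K - 3))/2 = 3 + ((-11 + K)/(-3 + K))/2 = 3 + (-11 + K)/(2*(-3 + K)))
((-25 - 87)*(1*(-13) + 139))*c(2) = ((-25 - 87)*(1*(-13) + 139))*((-29 + 7*2)/(2*(-3 + 2))) = (-112*(-13 + 139))*((½)*(-29 + 14)/(-1)) = (-112*126)*((½)*(-1)*(-15)) = -14112*15/2 = -105840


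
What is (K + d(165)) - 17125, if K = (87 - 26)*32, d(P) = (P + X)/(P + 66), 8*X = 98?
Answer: -14019143/924 ≈ -15172.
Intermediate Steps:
X = 49/4 (X = (⅛)*98 = 49/4 ≈ 12.250)
d(P) = (49/4 + P)/(66 + P) (d(P) = (P + 49/4)/(P + 66) = (49/4 + P)/(66 + P))
K = 1952 (K = 61*32 = 1952)
(K + d(165)) - 17125 = (1952 + (49/4 + 165)/(66 + 165)) - 17125 = (1952 + (709/4)/231) - 17125 = (1952 + (1/231)*(709/4)) - 17125 = (1952 + 709/924) - 17125 = 1804357/924 - 17125 = -14019143/924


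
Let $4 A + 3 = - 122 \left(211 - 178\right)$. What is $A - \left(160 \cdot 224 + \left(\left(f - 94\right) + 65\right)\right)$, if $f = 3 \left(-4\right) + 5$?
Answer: $- \frac{147245}{4} \approx -36811.0$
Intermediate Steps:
$f = -7$ ($f = -12 + 5 = -7$)
$A = - \frac{4029}{4}$ ($A = - \frac{3}{4} + \frac{\left(-122\right) \left(211 - 178\right)}{4} = - \frac{3}{4} + \frac{\left(-122\right) 33}{4} = - \frac{3}{4} + \frac{1}{4} \left(-4026\right) = - \frac{3}{4} - \frac{2013}{2} = - \frac{4029}{4} \approx -1007.3$)
$A - \left(160 \cdot 224 + \left(\left(f - 94\right) + 65\right)\right) = - \frac{4029}{4} - \left(160 \cdot 224 + \left(\left(-7 - 94\right) + 65\right)\right) = - \frac{4029}{4} - \left(35840 + \left(-101 + 65\right)\right) = - \frac{4029}{4} - \left(35840 - 36\right) = - \frac{4029}{4} - 35804 = - \frac{147245}{4}$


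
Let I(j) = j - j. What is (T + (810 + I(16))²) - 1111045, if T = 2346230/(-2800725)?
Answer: -254835636271/560145 ≈ -4.5495e+5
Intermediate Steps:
I(j) = 0
T = -469246/560145 (T = 2346230*(-1/2800725) = -469246/560145 ≈ -0.83772)
(T + (810 + I(16))²) - 1111045 = (-469246/560145 + (810 + 0)²) - 1111045 = (-469246/560145 + 810²) - 1111045 = (-469246/560145 + 656100) - 1111045 = 367510665254/560145 - 1111045 = -254835636271/560145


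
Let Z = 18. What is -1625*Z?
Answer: -29250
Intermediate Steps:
-1625*Z = -1625*18 = -29250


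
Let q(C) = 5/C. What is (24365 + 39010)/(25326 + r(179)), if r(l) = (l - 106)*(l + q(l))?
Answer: 3781375/2290904 ≈ 1.6506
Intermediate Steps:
r(l) = (-106 + l)*(l + 5/l) (r(l) = (l - 106)*(l + 5/l) = (-106 + l)*(l + 5/l))
(24365 + 39010)/(25326 + r(179)) = (24365 + 39010)/(25326 + (5 + 179**2 - 530/179 - 106*179)) = 63375/(25326 + (5 + 32041 - 530*1/179 - 18974)) = 63375/(25326 + (5 + 32041 - 530/179 - 18974)) = 63375/(25326 + 2339358/179) = 63375/(6872712/179) = 63375*(179/6872712) = 3781375/2290904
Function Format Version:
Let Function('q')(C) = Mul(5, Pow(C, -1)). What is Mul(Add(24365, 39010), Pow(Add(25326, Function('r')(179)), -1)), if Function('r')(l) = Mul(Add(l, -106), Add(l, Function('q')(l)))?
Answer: Rational(3781375, 2290904) ≈ 1.6506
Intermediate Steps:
Function('r')(l) = Mul(Add(-106, l), Add(l, Mul(5, Pow(l, -1)))) (Function('r')(l) = Mul(Add(l, -106), Add(l, Mul(5, Pow(l, -1)))) = Mul(Add(-106, l), Add(l, Mul(5, Pow(l, -1)))))
Mul(Add(24365, 39010), Pow(Add(25326, Function('r')(179)), -1)) = Mul(Add(24365, 39010), Pow(Add(25326, Add(5, Pow(179, 2), Mul(-530, Pow(179, -1)), Mul(-106, 179))), -1)) = Mul(63375, Pow(Add(25326, Add(5, 32041, Mul(-530, Rational(1, 179)), -18974)), -1)) = Mul(63375, Pow(Add(25326, Add(5, 32041, Rational(-530, 179), -18974)), -1)) = Mul(63375, Pow(Add(25326, Rational(2339358, 179)), -1)) = Mul(63375, Pow(Rational(6872712, 179), -1)) = Mul(63375, Rational(179, 6872712)) = Rational(3781375, 2290904)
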